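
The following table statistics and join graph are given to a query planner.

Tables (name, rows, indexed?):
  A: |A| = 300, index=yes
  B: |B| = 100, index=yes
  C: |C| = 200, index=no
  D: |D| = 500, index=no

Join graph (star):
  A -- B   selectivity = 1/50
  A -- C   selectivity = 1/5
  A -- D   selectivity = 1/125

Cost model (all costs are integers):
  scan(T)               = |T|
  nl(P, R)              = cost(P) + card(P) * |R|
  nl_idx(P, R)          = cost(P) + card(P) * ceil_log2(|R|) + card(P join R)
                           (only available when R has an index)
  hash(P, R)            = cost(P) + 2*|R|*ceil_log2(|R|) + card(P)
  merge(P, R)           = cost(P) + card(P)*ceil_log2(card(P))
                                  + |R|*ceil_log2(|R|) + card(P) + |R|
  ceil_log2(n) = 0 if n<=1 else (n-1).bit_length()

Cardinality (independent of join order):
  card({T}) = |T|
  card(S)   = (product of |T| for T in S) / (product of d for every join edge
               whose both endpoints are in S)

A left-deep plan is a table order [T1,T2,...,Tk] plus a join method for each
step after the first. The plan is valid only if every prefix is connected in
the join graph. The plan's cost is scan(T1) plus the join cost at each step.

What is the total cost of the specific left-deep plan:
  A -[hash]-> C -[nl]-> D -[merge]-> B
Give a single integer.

step 1: scan A: cost=300, card=300
step 2: join C via hash
    card(P join C) = 300*200/(5) = 12000
    cost = 300 + 2*200*8 + 300 = 3800
step 3: join D via nl
    card(P join D) = 12000*500/(125) = 48000
    cost = 3800 + 12000*500 = 6003800
step 4: join B via merge
    card(P join B) = 48000*100/(50) = 96000
    cost = 6003800 + 48000*16 + 100*7 + 48000 + 100 = 6820600

6820600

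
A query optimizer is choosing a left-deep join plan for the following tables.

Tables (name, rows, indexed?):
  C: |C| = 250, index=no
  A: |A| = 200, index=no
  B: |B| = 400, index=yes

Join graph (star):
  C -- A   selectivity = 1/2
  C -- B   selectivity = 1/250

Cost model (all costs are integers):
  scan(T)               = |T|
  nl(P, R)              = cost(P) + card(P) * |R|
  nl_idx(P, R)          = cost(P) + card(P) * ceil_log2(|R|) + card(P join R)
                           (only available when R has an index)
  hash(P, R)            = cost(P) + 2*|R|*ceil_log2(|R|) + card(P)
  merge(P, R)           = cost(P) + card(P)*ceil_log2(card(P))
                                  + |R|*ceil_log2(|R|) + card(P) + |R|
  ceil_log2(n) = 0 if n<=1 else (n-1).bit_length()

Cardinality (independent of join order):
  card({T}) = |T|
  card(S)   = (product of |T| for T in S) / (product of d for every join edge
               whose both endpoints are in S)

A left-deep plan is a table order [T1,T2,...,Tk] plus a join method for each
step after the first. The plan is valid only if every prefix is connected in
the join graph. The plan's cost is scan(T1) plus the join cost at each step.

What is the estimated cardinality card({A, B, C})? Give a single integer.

Tables in S: A(200), B(400), C(250)
Edges inside S: C-A(d=2), C-B(d=250)
numerator = 200 * 400 * 250 = 20000000
denominator = 2 * 250 = 500
card(S) = 20000000 / 500 = 40000

40000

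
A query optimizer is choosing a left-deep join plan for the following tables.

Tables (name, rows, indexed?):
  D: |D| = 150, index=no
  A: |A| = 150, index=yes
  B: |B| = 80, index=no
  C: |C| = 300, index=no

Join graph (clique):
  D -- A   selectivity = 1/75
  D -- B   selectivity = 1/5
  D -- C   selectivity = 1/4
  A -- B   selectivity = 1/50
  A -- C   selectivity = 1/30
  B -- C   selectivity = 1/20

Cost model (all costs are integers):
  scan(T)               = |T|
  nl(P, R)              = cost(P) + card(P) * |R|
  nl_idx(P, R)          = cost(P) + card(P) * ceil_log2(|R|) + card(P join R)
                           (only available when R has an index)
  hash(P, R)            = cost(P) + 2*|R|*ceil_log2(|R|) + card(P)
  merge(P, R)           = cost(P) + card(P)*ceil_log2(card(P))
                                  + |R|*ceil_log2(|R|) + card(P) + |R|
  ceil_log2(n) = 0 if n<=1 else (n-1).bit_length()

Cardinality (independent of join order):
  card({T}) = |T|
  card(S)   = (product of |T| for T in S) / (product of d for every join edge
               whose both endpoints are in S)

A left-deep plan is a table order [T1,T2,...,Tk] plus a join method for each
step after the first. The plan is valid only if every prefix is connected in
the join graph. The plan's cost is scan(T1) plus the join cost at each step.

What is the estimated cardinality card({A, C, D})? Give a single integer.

750

Tables in S: A(150), C(300), D(150)
Edges inside S: D-A(d=75), D-C(d=4), A-C(d=30)
numerator = 150 * 300 * 150 = 6750000
denominator = 75 * 4 * 30 = 9000
card(S) = 6750000 / 9000 = 750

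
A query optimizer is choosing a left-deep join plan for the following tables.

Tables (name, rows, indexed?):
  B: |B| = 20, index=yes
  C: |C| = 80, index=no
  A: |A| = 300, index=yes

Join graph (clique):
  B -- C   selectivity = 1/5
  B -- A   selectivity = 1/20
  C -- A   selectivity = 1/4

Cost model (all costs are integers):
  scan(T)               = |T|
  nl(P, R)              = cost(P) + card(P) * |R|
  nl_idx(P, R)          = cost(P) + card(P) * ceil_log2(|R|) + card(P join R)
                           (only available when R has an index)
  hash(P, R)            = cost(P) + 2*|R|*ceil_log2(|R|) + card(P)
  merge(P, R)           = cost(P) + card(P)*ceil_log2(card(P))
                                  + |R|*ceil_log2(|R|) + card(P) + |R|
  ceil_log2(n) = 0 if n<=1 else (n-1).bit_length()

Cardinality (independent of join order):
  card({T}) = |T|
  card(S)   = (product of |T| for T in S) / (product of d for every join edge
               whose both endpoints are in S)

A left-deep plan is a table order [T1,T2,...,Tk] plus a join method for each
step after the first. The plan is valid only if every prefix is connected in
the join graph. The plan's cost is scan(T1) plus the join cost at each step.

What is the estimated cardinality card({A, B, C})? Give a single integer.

1200

Tables in S: A(300), B(20), C(80)
Edges inside S: B-C(d=5), B-A(d=20), C-A(d=4)
numerator = 300 * 20 * 80 = 480000
denominator = 5 * 20 * 4 = 400
card(S) = 480000 / 400 = 1200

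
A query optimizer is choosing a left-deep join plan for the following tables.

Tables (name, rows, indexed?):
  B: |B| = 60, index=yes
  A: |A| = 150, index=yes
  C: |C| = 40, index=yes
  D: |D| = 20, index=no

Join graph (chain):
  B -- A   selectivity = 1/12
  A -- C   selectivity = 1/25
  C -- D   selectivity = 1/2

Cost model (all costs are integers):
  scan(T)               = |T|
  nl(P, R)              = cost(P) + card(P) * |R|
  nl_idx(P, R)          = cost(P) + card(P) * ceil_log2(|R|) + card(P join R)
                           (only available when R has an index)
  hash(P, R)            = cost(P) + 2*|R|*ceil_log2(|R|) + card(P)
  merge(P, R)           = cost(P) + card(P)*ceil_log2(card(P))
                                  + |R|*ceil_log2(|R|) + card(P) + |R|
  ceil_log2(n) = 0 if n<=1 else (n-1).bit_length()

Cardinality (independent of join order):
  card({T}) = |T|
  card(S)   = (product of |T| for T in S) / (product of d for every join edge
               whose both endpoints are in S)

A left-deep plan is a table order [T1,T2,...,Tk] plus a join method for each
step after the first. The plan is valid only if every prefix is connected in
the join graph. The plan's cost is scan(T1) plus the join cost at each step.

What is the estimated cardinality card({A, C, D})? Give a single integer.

2400

Tables in S: A(150), C(40), D(20)
Edges inside S: A-C(d=25), C-D(d=2)
numerator = 150 * 40 * 20 = 120000
denominator = 25 * 2 = 50
card(S) = 120000 / 50 = 2400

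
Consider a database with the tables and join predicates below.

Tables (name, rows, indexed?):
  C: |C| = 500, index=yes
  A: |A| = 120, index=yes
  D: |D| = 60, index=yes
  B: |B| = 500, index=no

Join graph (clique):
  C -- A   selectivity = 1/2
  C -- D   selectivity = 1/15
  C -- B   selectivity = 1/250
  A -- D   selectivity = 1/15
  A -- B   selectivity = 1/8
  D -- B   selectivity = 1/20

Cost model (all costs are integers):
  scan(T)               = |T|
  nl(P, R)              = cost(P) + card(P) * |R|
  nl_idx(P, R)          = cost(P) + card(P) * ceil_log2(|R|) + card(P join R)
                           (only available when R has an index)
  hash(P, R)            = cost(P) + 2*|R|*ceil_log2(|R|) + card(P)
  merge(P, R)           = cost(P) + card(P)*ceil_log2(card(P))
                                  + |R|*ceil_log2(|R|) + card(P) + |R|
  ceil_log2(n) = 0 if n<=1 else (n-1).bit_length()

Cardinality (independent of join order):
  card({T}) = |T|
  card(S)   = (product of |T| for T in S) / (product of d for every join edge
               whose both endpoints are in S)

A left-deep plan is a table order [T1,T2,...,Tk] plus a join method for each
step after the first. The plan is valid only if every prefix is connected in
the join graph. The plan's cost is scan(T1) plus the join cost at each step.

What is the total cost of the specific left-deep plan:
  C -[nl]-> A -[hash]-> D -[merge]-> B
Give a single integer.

208220

step 1: scan C: cost=500, card=500
step 2: join A via nl
    card(P join A) = 500*120/(2) = 30000
    cost = 500 + 500*120 = 60500
step 3: join D via hash
    card(P join D) = 30000*60/(15*15) = 8000
    cost = 60500 + 2*60*6 + 30000 = 91220
step 4: join B via merge
    card(P join B) = 8000*500/(250*8*20) = 100
    cost = 91220 + 8000*13 + 500*9 + 8000 + 500 = 208220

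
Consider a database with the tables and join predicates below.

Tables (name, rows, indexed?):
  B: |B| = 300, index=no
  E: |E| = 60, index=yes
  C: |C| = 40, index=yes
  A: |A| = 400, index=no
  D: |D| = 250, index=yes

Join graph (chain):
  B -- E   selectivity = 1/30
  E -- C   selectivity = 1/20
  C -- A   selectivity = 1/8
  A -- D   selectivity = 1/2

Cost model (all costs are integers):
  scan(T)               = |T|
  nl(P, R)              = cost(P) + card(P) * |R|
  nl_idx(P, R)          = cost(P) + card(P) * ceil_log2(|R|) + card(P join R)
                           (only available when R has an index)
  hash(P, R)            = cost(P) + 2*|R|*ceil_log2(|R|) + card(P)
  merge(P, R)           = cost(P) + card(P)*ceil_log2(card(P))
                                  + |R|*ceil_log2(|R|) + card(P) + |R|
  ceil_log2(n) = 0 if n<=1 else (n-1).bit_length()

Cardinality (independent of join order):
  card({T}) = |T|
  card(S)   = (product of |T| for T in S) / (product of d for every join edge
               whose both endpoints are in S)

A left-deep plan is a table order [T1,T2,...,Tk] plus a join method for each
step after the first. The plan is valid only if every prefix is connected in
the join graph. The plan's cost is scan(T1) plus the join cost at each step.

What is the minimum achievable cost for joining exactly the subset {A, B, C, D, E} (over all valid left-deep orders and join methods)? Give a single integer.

74800

Selinger DP over subsets of {A,B,C,D,E}:
  {B}: scan cost=300, card=300
  {E}: scan cost=60, card=60
  {C}: scan cost=40, card=40
  {A}: scan cost=400, card=400
  {D}: scan cost=250, card=250
  {BE}: card=600; try (E,hash)→1320, (E,nl_idx)→2700, (B,merge)→3480, (E,merge)→3720, (B,hash)→5520, (B,nl)→18060 …(+1); best=1320 via (E,hash)
  {CE}: card=120; try (E,nl_idx)→400, (C,nl_idx)→540, (C,hash)→600, (E,merge)→740, (C,merge)→760, (E,hash)→800 …(+2); best=400 via (E,nl_idx)
  {AC}: card=2000; try (C,hash)→1280, (A,merge)→4320, (C,merge)→4680, (C,nl_idx)→4800, (A,hash)→7280, (A,nl)→16040 …(+1); best=1280 via (C,hash)
  {AD}: card=50000; try (D,hash)→4800, (A,merge)→6500, (D,merge)→6650, (A,hash)→7700, (D,nl_idx)→53600, (A,nl)→100250 …(+1); best=4800 via (D,hash)
  {BCE}: card=1200; try (C,hash)→2400, (B,merge)→4360, (B,hash)→5920, (C,nl_idx)→6120, (C,merge)→8200, (C,nl)→25320 …(+1); best=2400 via (C,hash)
  {ACE}: card=6000; try (E,hash)→4000, (A,merge)→5360, (A,hash)→7720, (E,nl_idx)→19280, (E,merge)→25700, (A,nl)→48400 …(+1); best=4000 via (E,hash)
  {ACD}: card=250000; try (D,hash)→7280, (D,merge)→27530, (C,hash)→55280, (D,nl_idx)→267280, (D,nl)→501280, (C,nl_idx)→554800 …(+2); best=7280 via (D,hash)
  {ABCE}: card=60000; try (A,hash)→10800, (B,hash)→15400, (A,merge)→20800, (B,merge)→91000, (A,nl)→482400, (B,nl)→1804000; best=10800 via (A,hash)
  {ACDE}: card=750000; try (D,hash)→14000, (D,merge)→90250, (E,hash)→258000, (D,nl_idx)→802000, (D,nl)→1504000, (E,nl_idx)→2257280 …(+2); best=14000 via (D,hash)
  {ABCDE}: card=7500000; try (D,hash)→74800, (B,hash)→769400, (D,merge)→1033050, (D,nl_idx)→7990800, (D,nl)→15010800, (B,merge)→15767000 …(+1); best=74800 via (D,hash)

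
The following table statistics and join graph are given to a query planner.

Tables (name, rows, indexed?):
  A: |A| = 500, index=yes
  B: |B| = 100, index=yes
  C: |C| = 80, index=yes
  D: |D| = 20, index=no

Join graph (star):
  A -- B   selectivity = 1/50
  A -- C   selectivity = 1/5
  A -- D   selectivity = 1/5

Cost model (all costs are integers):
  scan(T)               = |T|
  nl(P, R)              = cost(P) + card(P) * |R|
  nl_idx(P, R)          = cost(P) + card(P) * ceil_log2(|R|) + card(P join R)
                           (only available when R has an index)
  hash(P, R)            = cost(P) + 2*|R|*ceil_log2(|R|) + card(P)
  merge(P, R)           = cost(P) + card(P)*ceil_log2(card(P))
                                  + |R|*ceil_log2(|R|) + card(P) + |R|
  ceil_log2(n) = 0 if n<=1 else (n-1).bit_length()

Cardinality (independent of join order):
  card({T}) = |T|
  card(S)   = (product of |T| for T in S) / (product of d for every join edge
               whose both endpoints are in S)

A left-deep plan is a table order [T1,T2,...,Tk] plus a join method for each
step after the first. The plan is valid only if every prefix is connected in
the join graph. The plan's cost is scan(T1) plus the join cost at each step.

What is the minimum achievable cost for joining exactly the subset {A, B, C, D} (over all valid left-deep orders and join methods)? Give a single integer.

Selinger DP over subsets of {A,B,C,D}:
  {A}: scan cost=500, card=500
  {B}: scan cost=100, card=100
  {C}: scan cost=80, card=80
  {D}: scan cost=20, card=20
  {AB}: card=1000; try (A,nl_idx)→2000, (B,hash)→2400, (B,nl_idx)→5000, (A,merge)→5900, (B,merge)→6300, (A,hash)→9200 …(+2); best=2000 via (A,nl_idx)
  {AC}: card=8000; try (C,hash)→2120, (A,merge)→5720, (C,merge)→6140, (A,nl_idx)→8800, (A,hash)→9160, (C,nl_idx)→12000 …(+2); best=2120 via (C,hash)
  {AD}: card=2000; try (D,hash)→1200, (A,nl_idx)→2200, (A,merge)→5140, (D,merge)→5620, (A,hash)→9040, (A,nl)→10020 …(+1); best=1200 via (D,hash)
  {ABC}: card=16000; try (C,hash)→4120, (B,hash)→11520, (C,merge)→13640, (C,nl_idx)→25000, (B,nl_idx)→74120, (C,nl)→82000 …(+2); best=4120 via (C,hash)
  {ABD}: card=4000; try (D,hash)→3200, (B,hash)→4600, (D,merge)→13120, (B,nl_idx)→19200, (D,nl)→22000, (B,merge)→26000 …(+1); best=3200 via (D,hash)
  {ACD}: card=32000; try (C,hash)→4320, (D,hash)→10320, (C,merge)→25840, (C,nl_idx)→47200, (D,merge)→114240, (C,nl)→161200 …(+1); best=4320 via (C,hash)
  {ABCD}: card=64000; try (C,hash)→8320, (D,hash)→20320, (B,hash)→37720, (C,merge)→55840, (C,nl_idx)→95200, (D,merge)→244240 …(+5); best=8320 via (C,hash)

8320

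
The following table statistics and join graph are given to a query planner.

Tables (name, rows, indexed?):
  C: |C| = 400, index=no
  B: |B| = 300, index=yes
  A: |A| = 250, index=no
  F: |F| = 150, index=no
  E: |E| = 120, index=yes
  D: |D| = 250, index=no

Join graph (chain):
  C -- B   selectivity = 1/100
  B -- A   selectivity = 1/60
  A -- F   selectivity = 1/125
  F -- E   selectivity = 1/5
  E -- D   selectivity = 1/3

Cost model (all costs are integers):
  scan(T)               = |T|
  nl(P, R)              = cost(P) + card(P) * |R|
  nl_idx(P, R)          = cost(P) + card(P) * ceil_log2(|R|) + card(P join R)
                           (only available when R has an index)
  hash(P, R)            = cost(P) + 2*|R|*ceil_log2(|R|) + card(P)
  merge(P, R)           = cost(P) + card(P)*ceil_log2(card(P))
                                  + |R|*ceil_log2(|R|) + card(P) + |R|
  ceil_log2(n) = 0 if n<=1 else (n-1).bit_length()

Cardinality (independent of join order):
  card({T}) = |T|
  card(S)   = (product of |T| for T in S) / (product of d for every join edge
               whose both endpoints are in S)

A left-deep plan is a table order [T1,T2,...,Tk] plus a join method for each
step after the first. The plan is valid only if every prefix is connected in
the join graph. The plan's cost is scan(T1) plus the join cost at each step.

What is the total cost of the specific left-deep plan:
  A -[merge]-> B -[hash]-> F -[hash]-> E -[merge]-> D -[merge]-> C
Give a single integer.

step 1: scan A: cost=250, card=250
step 2: join B via merge
    card(P join B) = 250*300/(60) = 1250
    cost = 250 + 250*8 + 300*9 + 250 + 300 = 5500
step 3: join F via hash
    card(P join F) = 1250*150/(125) = 1500
    cost = 5500 + 2*150*8 + 1250 = 9150
step 4: join E via hash
    card(P join E) = 1500*120/(5) = 36000
    cost = 9150 + 2*120*7 + 1500 = 12330
step 5: join D via merge
    card(P join D) = 36000*250/(3) = 3000000
    cost = 12330 + 36000*16 + 250*8 + 36000 + 250 = 626580
step 6: join C via merge
    card(P join C) = 3000000*400/(100) = 12000000
    cost = 626580 + 3000000*22 + 400*9 + 3000000 + 400 = 69630580

69630580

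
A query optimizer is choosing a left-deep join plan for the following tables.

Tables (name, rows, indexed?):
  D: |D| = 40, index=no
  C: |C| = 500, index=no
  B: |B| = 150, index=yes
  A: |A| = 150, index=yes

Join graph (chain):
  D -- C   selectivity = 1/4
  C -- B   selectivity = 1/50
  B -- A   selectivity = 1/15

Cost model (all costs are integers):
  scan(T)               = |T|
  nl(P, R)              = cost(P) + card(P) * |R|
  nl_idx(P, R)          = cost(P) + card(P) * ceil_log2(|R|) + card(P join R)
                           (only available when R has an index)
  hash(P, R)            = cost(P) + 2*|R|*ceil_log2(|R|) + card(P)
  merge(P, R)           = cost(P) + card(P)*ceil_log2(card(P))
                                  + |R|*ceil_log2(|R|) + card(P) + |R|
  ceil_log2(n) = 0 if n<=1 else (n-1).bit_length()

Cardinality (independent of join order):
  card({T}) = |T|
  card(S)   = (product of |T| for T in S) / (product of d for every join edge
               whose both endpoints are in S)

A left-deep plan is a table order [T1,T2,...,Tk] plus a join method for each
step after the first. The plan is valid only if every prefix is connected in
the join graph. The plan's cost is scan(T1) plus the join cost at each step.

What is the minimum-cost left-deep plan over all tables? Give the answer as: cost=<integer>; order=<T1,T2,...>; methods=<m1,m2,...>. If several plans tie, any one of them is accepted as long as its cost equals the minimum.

Selinger DP (subsets sized 1..n):
  {D}: scan cost=40, card=40
  {C}: scan cost=500, card=500
  {B}: scan cost=150, card=150
  {A}: scan cost=150, card=150
  {CD}: card=5000; try (D,hash)→1480, (C,merge)→5320, (D,merge)→5780, (C,hash)→9080, (C,nl)→20040, (D,nl)→20500; best=1480 via (D,hash)
  {BC}: card=1500; try (B,hash)→3400, (B,nl_idx)→6000, (C,merge)→6500, (B,merge)→6850, (C,hash)→9300, (C,nl)→75150 …(+1); best=3400 via (B,hash)
  {AB}: card=1500; try (B,hash)→2700, (A,hash)→2700, (B,merge)→2850, (B,nl_idx)→2850, (A,merge)→2850, (A,nl_idx)→2850 …(+2); best=2700 via (B,hash)
  {BCD}: card=15000; try (D,hash)→5380, (B,hash)→8880, (D,merge)→21680, (B,nl_idx)→56480, (D,nl)→63400, (B,merge)→72830 …(+1); best=5380 via (D,hash)
  {ABC}: card=15000; try (A,hash)→7300, (C,hash)→13200, (A,merge)→22750, (C,merge)→25700, (A,nl_idx)→30400, (A,nl)→228400 …(+1); best=7300 via (A,hash)
  {ABCD}: card=150000; try (D,hash)→22780, (A,hash)→22780, (A,merge)→231730, (D,merge)→232580, (A,nl_idx)→275380, (D,nl)→607300 …(+1); best=22780 via (D,hash)

cost=22780; order=C,B,A,D; methods=hash,hash,hash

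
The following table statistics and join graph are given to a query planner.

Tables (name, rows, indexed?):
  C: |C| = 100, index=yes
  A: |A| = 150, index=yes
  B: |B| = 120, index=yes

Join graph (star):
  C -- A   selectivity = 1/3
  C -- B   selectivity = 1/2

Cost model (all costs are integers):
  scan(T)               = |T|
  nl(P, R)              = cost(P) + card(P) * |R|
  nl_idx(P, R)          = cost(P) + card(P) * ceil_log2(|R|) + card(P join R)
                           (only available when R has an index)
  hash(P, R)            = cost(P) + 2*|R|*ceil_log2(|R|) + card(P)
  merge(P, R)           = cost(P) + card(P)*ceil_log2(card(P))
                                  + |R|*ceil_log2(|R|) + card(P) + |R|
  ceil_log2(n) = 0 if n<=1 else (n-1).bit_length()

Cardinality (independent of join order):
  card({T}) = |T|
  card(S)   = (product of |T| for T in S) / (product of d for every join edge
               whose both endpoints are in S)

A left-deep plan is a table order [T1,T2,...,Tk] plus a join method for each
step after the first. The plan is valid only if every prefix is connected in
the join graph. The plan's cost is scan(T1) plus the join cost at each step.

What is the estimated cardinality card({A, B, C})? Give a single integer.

300000

Tables in S: A(150), B(120), C(100)
Edges inside S: C-A(d=3), C-B(d=2)
numerator = 150 * 120 * 100 = 1800000
denominator = 3 * 2 = 6
card(S) = 1800000 / 6 = 300000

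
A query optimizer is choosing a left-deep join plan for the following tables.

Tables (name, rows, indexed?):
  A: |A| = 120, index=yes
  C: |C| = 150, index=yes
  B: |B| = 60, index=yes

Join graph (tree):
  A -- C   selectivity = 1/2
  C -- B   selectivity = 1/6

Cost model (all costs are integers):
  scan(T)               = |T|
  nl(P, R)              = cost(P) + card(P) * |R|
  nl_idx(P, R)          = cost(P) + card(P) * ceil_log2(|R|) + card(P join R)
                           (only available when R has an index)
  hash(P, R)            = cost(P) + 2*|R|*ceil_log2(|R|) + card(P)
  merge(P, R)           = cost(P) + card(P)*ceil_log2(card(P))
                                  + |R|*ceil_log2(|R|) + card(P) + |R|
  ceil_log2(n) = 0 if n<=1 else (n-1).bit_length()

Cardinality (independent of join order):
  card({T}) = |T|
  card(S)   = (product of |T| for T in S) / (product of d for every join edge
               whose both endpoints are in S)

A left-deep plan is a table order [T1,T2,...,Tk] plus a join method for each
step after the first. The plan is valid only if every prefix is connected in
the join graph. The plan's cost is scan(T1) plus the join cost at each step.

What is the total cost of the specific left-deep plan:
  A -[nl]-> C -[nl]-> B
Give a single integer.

558120

step 1: scan A: cost=120, card=120
step 2: join C via nl
    card(P join C) = 120*150/(2) = 9000
    cost = 120 + 120*150 = 18120
step 3: join B via nl
    card(P join B) = 9000*60/(6) = 90000
    cost = 18120 + 9000*60 = 558120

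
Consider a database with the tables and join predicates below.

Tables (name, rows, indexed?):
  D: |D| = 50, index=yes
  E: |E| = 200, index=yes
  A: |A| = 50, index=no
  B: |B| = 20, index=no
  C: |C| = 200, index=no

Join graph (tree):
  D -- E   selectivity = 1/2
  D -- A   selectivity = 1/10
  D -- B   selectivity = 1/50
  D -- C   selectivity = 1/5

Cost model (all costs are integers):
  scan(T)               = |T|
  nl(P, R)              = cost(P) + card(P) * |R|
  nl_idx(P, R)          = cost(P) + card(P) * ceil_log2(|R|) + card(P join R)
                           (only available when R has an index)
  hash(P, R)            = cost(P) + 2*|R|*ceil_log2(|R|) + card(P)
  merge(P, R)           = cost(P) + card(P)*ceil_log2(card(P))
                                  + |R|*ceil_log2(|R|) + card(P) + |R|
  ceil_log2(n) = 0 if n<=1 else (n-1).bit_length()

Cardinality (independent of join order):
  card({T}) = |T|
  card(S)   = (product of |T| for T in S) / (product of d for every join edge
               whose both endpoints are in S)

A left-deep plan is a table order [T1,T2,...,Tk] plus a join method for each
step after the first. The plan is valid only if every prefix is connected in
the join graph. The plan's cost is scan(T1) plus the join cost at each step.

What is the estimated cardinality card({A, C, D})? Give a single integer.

Tables in S: A(50), C(200), D(50)
Edges inside S: D-A(d=10), D-C(d=5)
numerator = 50 * 200 * 50 = 500000
denominator = 10 * 5 = 50
card(S) = 500000 / 50 = 10000

10000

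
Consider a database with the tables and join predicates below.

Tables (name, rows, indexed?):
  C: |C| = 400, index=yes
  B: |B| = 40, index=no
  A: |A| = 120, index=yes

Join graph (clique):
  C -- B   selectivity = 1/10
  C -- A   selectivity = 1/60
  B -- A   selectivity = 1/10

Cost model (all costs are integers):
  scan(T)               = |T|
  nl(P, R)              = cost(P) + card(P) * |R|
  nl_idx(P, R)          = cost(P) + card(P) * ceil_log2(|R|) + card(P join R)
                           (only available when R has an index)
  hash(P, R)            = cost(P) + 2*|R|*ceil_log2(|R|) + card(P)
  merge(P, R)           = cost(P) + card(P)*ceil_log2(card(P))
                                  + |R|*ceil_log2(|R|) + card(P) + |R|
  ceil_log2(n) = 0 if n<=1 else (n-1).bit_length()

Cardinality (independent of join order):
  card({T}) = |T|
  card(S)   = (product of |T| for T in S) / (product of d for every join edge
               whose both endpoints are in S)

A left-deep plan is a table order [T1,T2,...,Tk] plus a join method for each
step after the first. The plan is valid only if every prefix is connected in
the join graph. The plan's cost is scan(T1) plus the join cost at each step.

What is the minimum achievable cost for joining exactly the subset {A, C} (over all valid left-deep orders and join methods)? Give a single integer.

Selinger DP over subsets of {A,C}:
  {C}: scan cost=400, card=400
  {A}: scan cost=120, card=120
  {AC}: card=800; try (C,nl_idx)→2000, (A,hash)→2480, (A,nl_idx)→4000, (C,merge)→5080, (A,merge)→5360, (C,hash)→7440 …(+2); best=2000 via (C,nl_idx)

2000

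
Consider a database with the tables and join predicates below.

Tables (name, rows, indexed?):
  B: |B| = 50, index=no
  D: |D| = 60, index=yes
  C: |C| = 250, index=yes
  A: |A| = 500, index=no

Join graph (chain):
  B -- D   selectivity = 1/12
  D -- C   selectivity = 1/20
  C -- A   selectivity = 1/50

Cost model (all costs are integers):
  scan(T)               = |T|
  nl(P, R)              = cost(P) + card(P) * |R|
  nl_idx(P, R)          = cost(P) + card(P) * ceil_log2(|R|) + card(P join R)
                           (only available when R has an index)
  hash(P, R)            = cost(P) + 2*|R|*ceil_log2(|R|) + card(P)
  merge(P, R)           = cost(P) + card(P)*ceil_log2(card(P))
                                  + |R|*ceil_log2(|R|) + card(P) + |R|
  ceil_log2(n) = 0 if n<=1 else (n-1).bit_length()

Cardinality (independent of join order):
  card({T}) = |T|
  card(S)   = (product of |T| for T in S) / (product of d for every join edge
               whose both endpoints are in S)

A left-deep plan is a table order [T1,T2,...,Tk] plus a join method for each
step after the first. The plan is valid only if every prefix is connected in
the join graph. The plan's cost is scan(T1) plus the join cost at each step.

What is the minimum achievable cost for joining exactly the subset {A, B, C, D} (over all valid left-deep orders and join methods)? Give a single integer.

Selinger DP over subsets of {A,B,C,D}:
  {B}: scan cost=50, card=50
  {D}: scan cost=60, card=60
  {C}: scan cost=250, card=250
  {A}: scan cost=500, card=500
  {BD}: card=250; try (D,nl_idx)→600, (B,hash)→720, (D,hash)→820, (D,merge)→820, (B,merge)→830, (D,nl)→3050 …(+1); best=600 via (D,nl_idx)
  {CD}: card=750; try (D,hash)→1220, (C,nl_idx)→1290, (D,nl_idx)→2500, (C,merge)→2730, (D,merge)→2920, (C,hash)→4120 …(+2); best=1220 via (D,hash)
  {AC}: card=2500; try (C,hash)→5000, (C,nl_idx)→7000, (A,merge)→7500, (C,merge)→7750, (A,hash)→9500, (A,nl)→125250 …(+1); best=5000 via (C,hash)
  {BCD}: card=3125; try (B,hash)→2570, (C,hash)→4850, (C,merge)→5100, (C,nl_idx)→5725, (B,merge)→9820, (B,nl)→38720 …(+1); best=2570 via (B,hash)
  {ACD}: card=7500; try (D,hash)→8220, (A,hash)→10970, (A,merge)→14470, (D,nl_idx)→27500, (D,merge)→37920, (D,nl)→155000 …(+1); best=8220 via (D,hash)
  {ABCD}: card=31250; try (A,hash)→14695, (B,hash)→16320, (A,merge)→48195, (B,merge)→113570, (B,nl)→383220, (A,nl)→1565070; best=14695 via (A,hash)

14695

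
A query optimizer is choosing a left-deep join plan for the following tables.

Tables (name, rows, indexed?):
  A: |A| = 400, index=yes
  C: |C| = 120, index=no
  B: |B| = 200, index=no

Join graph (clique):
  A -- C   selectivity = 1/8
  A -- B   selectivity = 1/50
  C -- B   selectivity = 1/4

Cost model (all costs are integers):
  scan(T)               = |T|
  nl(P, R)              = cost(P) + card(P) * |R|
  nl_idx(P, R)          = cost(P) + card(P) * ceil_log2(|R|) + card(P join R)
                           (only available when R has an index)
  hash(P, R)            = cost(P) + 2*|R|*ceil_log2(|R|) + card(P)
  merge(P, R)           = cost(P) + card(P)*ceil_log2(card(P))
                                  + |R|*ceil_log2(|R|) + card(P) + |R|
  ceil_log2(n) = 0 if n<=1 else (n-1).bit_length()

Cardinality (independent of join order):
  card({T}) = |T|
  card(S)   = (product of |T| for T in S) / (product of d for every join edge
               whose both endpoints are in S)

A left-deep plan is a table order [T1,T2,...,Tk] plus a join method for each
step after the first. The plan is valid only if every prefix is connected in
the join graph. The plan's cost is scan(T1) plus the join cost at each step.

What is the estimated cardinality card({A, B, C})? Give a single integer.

6000

Tables in S: A(400), B(200), C(120)
Edges inside S: A-C(d=8), A-B(d=50), C-B(d=4)
numerator = 400 * 200 * 120 = 9600000
denominator = 8 * 50 * 4 = 1600
card(S) = 9600000 / 1600 = 6000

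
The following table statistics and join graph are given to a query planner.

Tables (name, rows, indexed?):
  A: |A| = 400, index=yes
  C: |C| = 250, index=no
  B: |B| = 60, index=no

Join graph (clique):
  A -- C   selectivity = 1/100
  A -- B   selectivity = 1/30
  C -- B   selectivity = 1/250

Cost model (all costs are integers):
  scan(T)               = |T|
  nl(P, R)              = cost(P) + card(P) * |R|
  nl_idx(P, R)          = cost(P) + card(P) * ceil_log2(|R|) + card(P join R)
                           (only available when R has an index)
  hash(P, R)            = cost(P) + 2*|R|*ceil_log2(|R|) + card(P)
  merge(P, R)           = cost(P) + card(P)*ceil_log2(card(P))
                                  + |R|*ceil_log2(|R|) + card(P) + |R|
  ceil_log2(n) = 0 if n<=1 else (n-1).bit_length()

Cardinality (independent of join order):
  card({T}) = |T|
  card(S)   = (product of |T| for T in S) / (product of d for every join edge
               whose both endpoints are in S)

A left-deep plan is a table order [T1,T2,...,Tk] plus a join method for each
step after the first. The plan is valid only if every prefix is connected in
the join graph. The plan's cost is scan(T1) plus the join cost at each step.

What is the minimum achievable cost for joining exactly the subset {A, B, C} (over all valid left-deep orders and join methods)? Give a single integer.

Selinger DP over subsets of {A,B,C}:
  {A}: scan cost=400, card=400
  {C}: scan cost=250, card=250
  {B}: scan cost=60, card=60
  {AC}: card=1000; try (A,nl_idx)→3500, (C,hash)→4800, (A,merge)→6500, (C,merge)→6650, (A,hash)→7700, (A,nl)→100250 …(+1); best=3500 via (A,nl_idx)
  {AB}: card=800; try (A,nl_idx)→1400, (B,hash)→1520, (A,merge)→4480, (B,merge)→4820, (A,hash)→7320, (A,nl)→24060 …(+1); best=1400 via (A,nl_idx)
  {BC}: card=60; try (B,hash)→1220, (C,merge)→2730, (B,merge)→2920, (C,hash)→4120, (C,nl)→15060, (B,nl)→15250; best=1220 via (B,hash)
  {ABC}: card=8; try (A,nl_idx)→1768, (B,hash)→5220, (A,merge)→5640, (C,hash)→6200, (A,hash)→8480, (C,merge)→12450 …(+4); best=1768 via (A,nl_idx)

1768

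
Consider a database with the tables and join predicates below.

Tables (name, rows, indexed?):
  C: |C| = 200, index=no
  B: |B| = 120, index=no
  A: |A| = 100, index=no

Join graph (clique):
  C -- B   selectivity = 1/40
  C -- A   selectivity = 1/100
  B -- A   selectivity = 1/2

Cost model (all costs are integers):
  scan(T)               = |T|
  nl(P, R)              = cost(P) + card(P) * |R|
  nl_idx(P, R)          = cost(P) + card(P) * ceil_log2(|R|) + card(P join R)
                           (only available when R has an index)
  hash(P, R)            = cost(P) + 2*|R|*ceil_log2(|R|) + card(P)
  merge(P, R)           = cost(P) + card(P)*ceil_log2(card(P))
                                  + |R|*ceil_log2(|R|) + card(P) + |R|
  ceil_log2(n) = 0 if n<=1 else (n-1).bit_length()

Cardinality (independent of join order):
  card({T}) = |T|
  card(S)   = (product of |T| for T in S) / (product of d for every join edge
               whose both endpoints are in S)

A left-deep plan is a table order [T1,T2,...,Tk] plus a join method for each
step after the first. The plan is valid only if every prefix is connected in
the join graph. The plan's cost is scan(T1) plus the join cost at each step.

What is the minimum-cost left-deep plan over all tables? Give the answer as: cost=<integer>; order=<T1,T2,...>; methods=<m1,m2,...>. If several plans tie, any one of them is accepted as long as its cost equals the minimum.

Selinger DP (subsets sized 1..n):
  {C}: scan cost=200, card=200
  {B}: scan cost=120, card=120
  {A}: scan cost=100, card=100
  {BC}: card=600; try (B,hash)→2080, (C,merge)→2880, (B,merge)→2960, (C,hash)→3440, (C,nl)→24120, (B,nl)→24200; best=2080 via (B,hash)
  {AC}: card=200; try (A,hash)→1800, (C,merge)→2700, (A,merge)→2800, (C,hash)→3400, (C,nl)→20100, (A,nl)→20200; best=1800 via (A,hash)
  {AB}: card=6000; try (A,hash)→1640, (B,merge)→1860, (B,hash)→1880, (A,merge)→1880, (B,nl)→12100, (A,nl)→12120; best=1640 via (A,hash)
  {ABC}: card=300; try (B,hash)→3680, (A,hash)→4080, (B,merge)→4560, (A,merge)→9480, (C,hash)→10840, (B,nl)→25800 …(+3); best=3680 via (B,hash)

cost=3680; order=C,A,B; methods=hash,hash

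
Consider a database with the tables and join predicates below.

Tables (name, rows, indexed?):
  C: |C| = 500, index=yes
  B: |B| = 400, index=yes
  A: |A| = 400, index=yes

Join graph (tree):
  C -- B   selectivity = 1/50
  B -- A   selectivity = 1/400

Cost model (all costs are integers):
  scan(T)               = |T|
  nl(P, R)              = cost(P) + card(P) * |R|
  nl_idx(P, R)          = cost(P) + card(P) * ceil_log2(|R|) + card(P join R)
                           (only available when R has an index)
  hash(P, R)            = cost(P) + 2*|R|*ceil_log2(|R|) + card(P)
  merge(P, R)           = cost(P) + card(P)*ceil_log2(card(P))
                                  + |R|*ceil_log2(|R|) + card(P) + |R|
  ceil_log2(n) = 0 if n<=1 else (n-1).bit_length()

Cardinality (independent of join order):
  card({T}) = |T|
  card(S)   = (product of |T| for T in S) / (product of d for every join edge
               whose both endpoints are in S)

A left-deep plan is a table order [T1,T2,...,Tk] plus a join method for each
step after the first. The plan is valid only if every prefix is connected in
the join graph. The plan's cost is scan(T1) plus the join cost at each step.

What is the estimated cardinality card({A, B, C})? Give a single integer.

4000

Tables in S: A(400), B(400), C(500)
Edges inside S: C-B(d=50), B-A(d=400)
numerator = 400 * 400 * 500 = 80000000
denominator = 50 * 400 = 20000
card(S) = 80000000 / 20000 = 4000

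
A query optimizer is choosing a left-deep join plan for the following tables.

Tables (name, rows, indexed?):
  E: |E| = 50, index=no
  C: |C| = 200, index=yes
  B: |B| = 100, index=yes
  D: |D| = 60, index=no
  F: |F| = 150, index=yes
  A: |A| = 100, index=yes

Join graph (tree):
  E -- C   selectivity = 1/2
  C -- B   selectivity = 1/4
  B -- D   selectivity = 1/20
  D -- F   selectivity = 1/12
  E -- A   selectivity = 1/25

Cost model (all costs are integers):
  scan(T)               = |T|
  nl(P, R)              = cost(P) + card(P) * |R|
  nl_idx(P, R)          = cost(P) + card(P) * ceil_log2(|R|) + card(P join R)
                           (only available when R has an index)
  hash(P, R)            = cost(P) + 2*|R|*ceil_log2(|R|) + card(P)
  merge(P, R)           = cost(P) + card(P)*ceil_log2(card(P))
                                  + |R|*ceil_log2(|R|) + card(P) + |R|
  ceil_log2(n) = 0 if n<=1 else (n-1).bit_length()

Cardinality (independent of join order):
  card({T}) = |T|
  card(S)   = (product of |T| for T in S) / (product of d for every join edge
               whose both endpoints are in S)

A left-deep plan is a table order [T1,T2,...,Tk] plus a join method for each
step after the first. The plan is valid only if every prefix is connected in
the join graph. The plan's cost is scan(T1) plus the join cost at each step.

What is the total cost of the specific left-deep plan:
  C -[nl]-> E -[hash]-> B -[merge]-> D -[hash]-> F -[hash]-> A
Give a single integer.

step 1: scan C: cost=200, card=200
step 2: join E via nl
    card(P join E) = 200*50/(2) = 5000
    cost = 200 + 200*50 = 10200
step 3: join B via hash
    card(P join B) = 5000*100/(4) = 125000
    cost = 10200 + 2*100*7 + 5000 = 16600
step 4: join D via merge
    card(P join D) = 125000*60/(20) = 375000
    cost = 16600 + 125000*17 + 60*6 + 125000 + 60 = 2267020
step 5: join F via hash
    card(P join F) = 375000*150/(12) = 4687500
    cost = 2267020 + 2*150*8 + 375000 = 2644420
step 6: join A via hash
    card(P join A) = 4687500*100/(25) = 18750000
    cost = 2644420 + 2*100*7 + 4687500 = 7333320

7333320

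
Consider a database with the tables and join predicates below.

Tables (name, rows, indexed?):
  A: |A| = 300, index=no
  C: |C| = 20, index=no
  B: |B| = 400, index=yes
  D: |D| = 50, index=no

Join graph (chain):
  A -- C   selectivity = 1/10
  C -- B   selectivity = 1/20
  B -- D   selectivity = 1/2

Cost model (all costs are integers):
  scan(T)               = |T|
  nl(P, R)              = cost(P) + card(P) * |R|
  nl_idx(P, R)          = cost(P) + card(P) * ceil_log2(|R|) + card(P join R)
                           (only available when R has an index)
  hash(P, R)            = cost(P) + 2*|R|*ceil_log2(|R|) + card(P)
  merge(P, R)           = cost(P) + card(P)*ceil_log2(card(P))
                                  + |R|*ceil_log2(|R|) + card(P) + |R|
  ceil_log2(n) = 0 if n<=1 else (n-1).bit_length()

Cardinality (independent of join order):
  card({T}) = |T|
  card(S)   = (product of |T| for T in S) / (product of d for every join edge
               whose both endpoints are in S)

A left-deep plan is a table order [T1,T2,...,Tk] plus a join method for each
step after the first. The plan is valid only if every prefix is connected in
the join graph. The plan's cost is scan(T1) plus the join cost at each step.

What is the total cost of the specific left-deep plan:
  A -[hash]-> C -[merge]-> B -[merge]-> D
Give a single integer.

step 1: scan A: cost=300, card=300
step 2: join C via hash
    card(P join C) = 300*20/(10) = 600
    cost = 300 + 2*20*5 + 300 = 800
step 3: join B via merge
    card(P join B) = 600*400/(20) = 12000
    cost = 800 + 600*10 + 400*9 + 600 + 400 = 11400
step 4: join D via merge
    card(P join D) = 12000*50/(2) = 300000
    cost = 11400 + 12000*14 + 50*6 + 12000 + 50 = 191750

191750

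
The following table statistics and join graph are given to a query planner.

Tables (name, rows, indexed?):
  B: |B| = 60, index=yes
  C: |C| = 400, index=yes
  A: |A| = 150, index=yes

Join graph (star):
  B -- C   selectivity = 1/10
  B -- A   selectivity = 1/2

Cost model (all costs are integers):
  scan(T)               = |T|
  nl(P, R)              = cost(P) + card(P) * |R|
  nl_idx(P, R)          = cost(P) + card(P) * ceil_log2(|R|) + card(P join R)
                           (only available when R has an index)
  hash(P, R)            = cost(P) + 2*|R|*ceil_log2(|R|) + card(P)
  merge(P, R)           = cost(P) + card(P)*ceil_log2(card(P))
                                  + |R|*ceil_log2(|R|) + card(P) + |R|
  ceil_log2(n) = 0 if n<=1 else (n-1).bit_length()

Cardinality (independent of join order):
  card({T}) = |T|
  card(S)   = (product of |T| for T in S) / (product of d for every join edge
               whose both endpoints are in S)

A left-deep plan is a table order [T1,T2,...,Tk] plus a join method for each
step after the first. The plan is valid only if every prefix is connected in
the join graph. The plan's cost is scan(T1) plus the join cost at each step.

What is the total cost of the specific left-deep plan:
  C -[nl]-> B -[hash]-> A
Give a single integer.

step 1: scan C: cost=400, card=400
step 2: join B via nl
    card(P join B) = 400*60/(10) = 2400
    cost = 400 + 400*60 = 24400
step 3: join A via hash
    card(P join A) = 2400*150/(2) = 180000
    cost = 24400 + 2*150*8 + 2400 = 29200

29200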